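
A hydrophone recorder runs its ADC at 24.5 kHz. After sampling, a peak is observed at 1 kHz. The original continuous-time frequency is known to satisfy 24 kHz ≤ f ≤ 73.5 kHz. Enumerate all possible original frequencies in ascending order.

Frequencies that alias to 1 kHz are k·fs ± 1 kHz for integer k ≥ 0.
k=0: 1 kHz.
k=1: 23.5 kHz, 25.5 kHz.
k=2: 48 kHz, 50 kHz.
k=3: 72.5 kHz, 74.5 kHz.
k=4: 97 kHz, 99 kHz.
Within [24 kHz, 73.5 kHz]: 25.5 kHz, 48 kHz, 50 kHz, 72.5 kHz.

25.5 kHz, 48 kHz, 50 kHz, 72.5 kHz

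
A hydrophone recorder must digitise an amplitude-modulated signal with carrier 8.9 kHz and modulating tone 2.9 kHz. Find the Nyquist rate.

AM sidebands sit at fc ± fm = 6 kHz and 11.8 kHz.
Highest-frequency component: 11.8 kHz.
Nyquist rate = 2 × 11.8 kHz = 23.6 kHz.

23.6 kHz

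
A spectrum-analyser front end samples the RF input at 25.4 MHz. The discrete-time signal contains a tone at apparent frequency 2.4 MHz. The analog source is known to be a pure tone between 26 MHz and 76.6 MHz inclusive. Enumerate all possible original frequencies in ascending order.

27.8 MHz, 48.4 MHz, 53.2 MHz, 73.8 MHz

Frequencies that alias to 2.4 MHz are k·fs ± 2.4 MHz for integer k ≥ 0.
k=0: 2.4 MHz.
k=1: 23 MHz, 27.8 MHz.
k=2: 48.4 MHz, 53.2 MHz.
k=3: 73.8 MHz, 78.6 MHz.
k=4: 99.2 MHz, 104 MHz.
Within [26 MHz, 76.6 MHz]: 27.8 MHz, 48.4 MHz, 53.2 MHz, 73.8 MHz.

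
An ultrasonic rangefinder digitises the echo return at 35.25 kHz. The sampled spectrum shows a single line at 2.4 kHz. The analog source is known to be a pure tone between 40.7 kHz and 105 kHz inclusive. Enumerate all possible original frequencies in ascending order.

Frequencies that alias to 2.4 kHz are k·fs ± 2.4 kHz for integer k ≥ 0.
k=0: 2.4 kHz.
k=1: 32.85 kHz, 37.65 kHz.
k=2: 68.1 kHz, 72.9 kHz.
k=3: 103.35 kHz, 108.15 kHz.
k=4: 138.6 kHz, 143.4 kHz.
Within [40.7 kHz, 105 kHz]: 68.1 kHz, 72.9 kHz, 103.35 kHz.

68.1 kHz, 72.9 kHz, 103.35 kHz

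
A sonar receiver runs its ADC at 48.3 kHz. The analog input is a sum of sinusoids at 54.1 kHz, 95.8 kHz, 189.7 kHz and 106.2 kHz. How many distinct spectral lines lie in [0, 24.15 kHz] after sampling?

4

fs/2 = 24.15 kHz.
54.1 kHz mod fs = 5.8 kHz.
5.8 kHz ≤ fs/2 = 24.15 kHz, appears at 5.8 kHz.
95.8 kHz mod fs = 47.5 kHz.
47.5 kHz > fs/2 = 24.15 kHz, folds to fs − 47.5 kHz = 0.8 kHz.
189.7 kHz mod fs = 44.8 kHz.
44.8 kHz > fs/2 = 24.15 kHz, folds to fs − 44.8 kHz = 3.5 kHz.
106.2 kHz mod fs = 9.6 kHz.
9.6 kHz ≤ fs/2 = 24.15 kHz, appears at 9.6 kHz.
Distinct values: {0.8 kHz, 3.5 kHz, 5.8 kHz, 9.6 kHz} → 4.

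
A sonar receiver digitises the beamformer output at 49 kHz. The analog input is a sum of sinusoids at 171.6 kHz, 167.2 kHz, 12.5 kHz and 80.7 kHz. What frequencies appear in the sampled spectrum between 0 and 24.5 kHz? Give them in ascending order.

12.5 kHz, 17.3 kHz, 20.2 kHz, 24.4 kHz

fs/2 = 24.5 kHz.
171.6 kHz mod fs = 24.6 kHz.
24.6 kHz > fs/2 = 24.5 kHz, folds to fs − 24.6 kHz = 24.4 kHz.
167.2 kHz mod fs = 20.2 kHz.
20.2 kHz ≤ fs/2 = 24.5 kHz, appears at 20.2 kHz.
12.5 kHz ≤ fs/2 = 24.5 kHz, passes unchanged.
80.7 kHz mod fs = 31.7 kHz.
31.7 kHz > fs/2 = 24.5 kHz, folds to fs − 31.7 kHz = 17.3 kHz.
Distinct values: {12.5 kHz, 17.3 kHz, 20.2 kHz, 24.4 kHz}.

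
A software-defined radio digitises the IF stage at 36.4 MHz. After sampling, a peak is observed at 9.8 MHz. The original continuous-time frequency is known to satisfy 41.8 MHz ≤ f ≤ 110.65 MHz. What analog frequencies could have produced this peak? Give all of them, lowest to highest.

Frequencies that alias to 9.8 MHz are k·fs ± 9.8 MHz for integer k ≥ 0.
k=0: 9.8 MHz.
k=1: 26.6 MHz, 46.2 MHz.
k=2: 63 MHz, 82.6 MHz.
k=3: 99.4 MHz, 119 MHz.
k=4: 135.8 MHz, 155.4 MHz.
Within [41.8 MHz, 110.65 MHz]: 46.2 MHz, 63 MHz, 82.6 MHz, 99.4 MHz.

46.2 MHz, 63 MHz, 82.6 MHz, 99.4 MHz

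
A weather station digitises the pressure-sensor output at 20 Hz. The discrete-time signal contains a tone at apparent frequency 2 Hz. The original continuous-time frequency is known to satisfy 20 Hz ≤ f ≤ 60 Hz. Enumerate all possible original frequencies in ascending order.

Frequencies that alias to 2 Hz are k·fs ± 2 Hz for integer k ≥ 0.
k=0: 2 Hz.
k=1: 18 Hz, 22 Hz.
k=2: 38 Hz, 42 Hz.
k=3: 58 Hz, 62 Hz.
k=4: 78 Hz, 82 Hz.
Within [20 Hz, 60 Hz]: 22 Hz, 38 Hz, 42 Hz, 58 Hz.

22 Hz, 38 Hz, 42 Hz, 58 Hz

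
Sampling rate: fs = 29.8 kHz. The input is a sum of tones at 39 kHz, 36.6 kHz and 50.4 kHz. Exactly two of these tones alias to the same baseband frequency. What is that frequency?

9.2 kHz

fs/2 = 14.9 kHz.
39 kHz mod fs = 9.2 kHz.
9.2 kHz ≤ fs/2 = 14.9 kHz, appears at 9.2 kHz.
36.6 kHz mod fs = 6.8 kHz.
6.8 kHz ≤ fs/2 = 14.9 kHz, appears at 6.8 kHz.
50.4 kHz mod fs = 20.6 kHz.
20.6 kHz > fs/2 = 14.9 kHz, folds to fs − 20.6 kHz = 9.2 kHz.
39 kHz and 50.4 kHz both map to 9.2 kHz.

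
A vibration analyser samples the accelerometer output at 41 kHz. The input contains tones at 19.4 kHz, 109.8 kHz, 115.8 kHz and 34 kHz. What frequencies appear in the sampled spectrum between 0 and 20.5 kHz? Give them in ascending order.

fs/2 = 20.5 kHz.
19.4 kHz ≤ fs/2 = 20.5 kHz, passes unchanged.
109.8 kHz mod fs = 27.8 kHz.
27.8 kHz > fs/2 = 20.5 kHz, folds to fs − 27.8 kHz = 13.2 kHz.
115.8 kHz mod fs = 33.8 kHz.
33.8 kHz > fs/2 = 20.5 kHz, folds to fs − 33.8 kHz = 7.2 kHz.
34 kHz > fs/2 = 20.5 kHz, folds to fs − 34 kHz = 7 kHz.
Distinct values: {7 kHz, 7.2 kHz, 13.2 kHz, 19.4 kHz}.

7 kHz, 7.2 kHz, 13.2 kHz, 19.4 kHz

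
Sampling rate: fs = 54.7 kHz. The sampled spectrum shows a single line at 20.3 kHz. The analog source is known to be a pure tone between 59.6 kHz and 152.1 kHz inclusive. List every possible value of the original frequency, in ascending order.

Frequencies that alias to 20.3 kHz are k·fs ± 20.3 kHz for integer k ≥ 0.
k=0: 20.3 kHz.
k=1: 34.4 kHz, 75 kHz.
k=2: 89.1 kHz, 129.7 kHz.
k=3: 143.8 kHz, 184.4 kHz.
k=4: 198.5 kHz, 239.1 kHz.
Within [59.6 kHz, 152.1 kHz]: 75 kHz, 89.1 kHz, 129.7 kHz, 143.8 kHz.

75 kHz, 89.1 kHz, 129.7 kHz, 143.8 kHz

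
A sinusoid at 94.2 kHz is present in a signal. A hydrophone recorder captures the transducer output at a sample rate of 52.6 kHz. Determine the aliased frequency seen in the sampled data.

94.2 kHz mod fs = 41.6 kHz.
41.6 kHz > fs/2 = 26.3 kHz, folds to fs − 41.6 kHz = 11 kHz.

11 kHz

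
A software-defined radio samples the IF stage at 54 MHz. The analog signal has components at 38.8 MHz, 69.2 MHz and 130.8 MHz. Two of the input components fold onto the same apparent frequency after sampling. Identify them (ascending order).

38.8 MHz, 69.2 MHz

fs/2 = 27 MHz.
38.8 MHz > fs/2 = 27 MHz, folds to fs − 38.8 MHz = 15.2 MHz.
69.2 MHz mod fs = 15.2 MHz.
15.2 MHz ≤ fs/2 = 27 MHz, appears at 15.2 MHz.
130.8 MHz mod fs = 22.8 MHz.
22.8 MHz ≤ fs/2 = 27 MHz, appears at 22.8 MHz.
38.8 MHz and 69.2 MHz both map to 15.2 MHz.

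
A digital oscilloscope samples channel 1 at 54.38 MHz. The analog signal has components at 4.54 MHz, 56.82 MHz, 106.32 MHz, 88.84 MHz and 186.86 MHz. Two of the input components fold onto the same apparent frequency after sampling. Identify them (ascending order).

fs/2 = 27.19 MHz.
4.54 MHz ≤ fs/2 = 27.19 MHz, passes unchanged.
56.82 MHz mod fs = 2.44 MHz.
2.44 MHz ≤ fs/2 = 27.19 MHz, appears at 2.44 MHz.
106.32 MHz mod fs = 51.94 MHz.
51.94 MHz > fs/2 = 27.19 MHz, folds to fs − 51.94 MHz = 2.44 MHz.
88.84 MHz mod fs = 34.46 MHz.
34.46 MHz > fs/2 = 27.19 MHz, folds to fs − 34.46 MHz = 19.92 MHz.
186.86 MHz mod fs = 23.72 MHz.
23.72 MHz ≤ fs/2 = 27.19 MHz, appears at 23.72 MHz.
56.82 MHz and 106.32 MHz both map to 2.44 MHz.

56.82 MHz, 106.32 MHz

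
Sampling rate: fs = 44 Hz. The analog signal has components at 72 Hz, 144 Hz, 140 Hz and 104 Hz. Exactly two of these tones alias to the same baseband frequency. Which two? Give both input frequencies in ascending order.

72 Hz, 104 Hz

fs/2 = 22 Hz.
72 Hz mod fs = 28 Hz.
28 Hz > fs/2 = 22 Hz, folds to fs − 28 Hz = 16 Hz.
144 Hz mod fs = 12 Hz.
12 Hz ≤ fs/2 = 22 Hz, appears at 12 Hz.
140 Hz mod fs = 8 Hz.
8 Hz ≤ fs/2 = 22 Hz, appears at 8 Hz.
104 Hz mod fs = 16 Hz.
16 Hz ≤ fs/2 = 22 Hz, appears at 16 Hz.
72 Hz and 104 Hz both map to 16 Hz.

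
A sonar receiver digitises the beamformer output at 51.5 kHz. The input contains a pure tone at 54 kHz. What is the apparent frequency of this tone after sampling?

54 kHz mod fs = 2.5 kHz.
2.5 kHz ≤ fs/2 = 25.75 kHz, appears at 2.5 kHz.

2.5 kHz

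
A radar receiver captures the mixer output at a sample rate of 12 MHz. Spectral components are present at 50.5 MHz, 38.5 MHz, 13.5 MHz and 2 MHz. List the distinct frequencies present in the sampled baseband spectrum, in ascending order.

fs/2 = 6 MHz.
50.5 MHz mod fs = 2.5 MHz.
2.5 MHz ≤ fs/2 = 6 MHz, appears at 2.5 MHz.
38.5 MHz mod fs = 2.5 MHz.
2.5 MHz ≤ fs/2 = 6 MHz, appears at 2.5 MHz.
13.5 MHz mod fs = 1.5 MHz.
1.5 MHz ≤ fs/2 = 6 MHz, appears at 1.5 MHz.
2 MHz ≤ fs/2 = 6 MHz, passes unchanged.
Distinct values: {1.5 MHz, 2 MHz, 2.5 MHz}.

1.5 MHz, 2 MHz, 2.5 MHz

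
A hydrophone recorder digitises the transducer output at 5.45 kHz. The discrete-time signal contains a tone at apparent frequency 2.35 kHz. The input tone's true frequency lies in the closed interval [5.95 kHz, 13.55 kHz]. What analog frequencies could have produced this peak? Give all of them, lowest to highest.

7.8 kHz, 8.55 kHz, 13.25 kHz

Frequencies that alias to 2.35 kHz are k·fs ± 2.35 kHz for integer k ≥ 0.
k=0: 2.35 kHz.
k=1: 3.1 kHz, 7.8 kHz.
k=2: 8.55 kHz, 13.25 kHz.
k=3: 14 kHz, 18.7 kHz.
Within [5.95 kHz, 13.55 kHz]: 7.8 kHz, 8.55 kHz, 13.25 kHz.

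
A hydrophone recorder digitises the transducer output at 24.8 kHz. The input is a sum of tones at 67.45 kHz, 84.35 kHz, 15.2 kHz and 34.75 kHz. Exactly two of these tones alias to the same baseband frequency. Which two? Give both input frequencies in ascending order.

fs/2 = 12.4 kHz.
67.45 kHz mod fs = 17.85 kHz.
17.85 kHz > fs/2 = 12.4 kHz, folds to fs − 17.85 kHz = 6.95 kHz.
84.35 kHz mod fs = 9.95 kHz.
9.95 kHz ≤ fs/2 = 12.4 kHz, appears at 9.95 kHz.
15.2 kHz > fs/2 = 12.4 kHz, folds to fs − 15.2 kHz = 9.6 kHz.
34.75 kHz mod fs = 9.95 kHz.
9.95 kHz ≤ fs/2 = 12.4 kHz, appears at 9.95 kHz.
34.75 kHz and 84.35 kHz both map to 9.95 kHz.

34.75 kHz, 84.35 kHz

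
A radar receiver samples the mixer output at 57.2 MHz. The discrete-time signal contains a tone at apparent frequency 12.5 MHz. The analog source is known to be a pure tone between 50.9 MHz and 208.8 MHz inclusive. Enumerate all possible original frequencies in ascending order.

Frequencies that alias to 12.5 MHz are k·fs ± 12.5 MHz for integer k ≥ 0.
k=0: 12.5 MHz.
k=1: 44.7 MHz, 69.7 MHz.
k=2: 101.9 MHz, 126.9 MHz.
k=3: 159.1 MHz, 184.1 MHz.
k=4: 216.3 MHz, 241.3 MHz.
Within [50.9 MHz, 208.8 MHz]: 69.7 MHz, 101.9 MHz, 126.9 MHz, 159.1 MHz, 184.1 MHz.

69.7 MHz, 101.9 MHz, 126.9 MHz, 159.1 MHz, 184.1 MHz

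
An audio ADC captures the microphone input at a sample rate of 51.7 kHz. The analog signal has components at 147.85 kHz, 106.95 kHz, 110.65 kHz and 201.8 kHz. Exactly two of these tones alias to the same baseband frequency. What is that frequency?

fs/2 = 25.85 kHz.
147.85 kHz mod fs = 44.45 kHz.
44.45 kHz > fs/2 = 25.85 kHz, folds to fs − 44.45 kHz = 7.25 kHz.
106.95 kHz mod fs = 3.55 kHz.
3.55 kHz ≤ fs/2 = 25.85 kHz, appears at 3.55 kHz.
110.65 kHz mod fs = 7.25 kHz.
7.25 kHz ≤ fs/2 = 25.85 kHz, appears at 7.25 kHz.
201.8 kHz mod fs = 46.7 kHz.
46.7 kHz > fs/2 = 25.85 kHz, folds to fs − 46.7 kHz = 5 kHz.
110.65 kHz and 147.85 kHz both map to 7.25 kHz.

7.25 kHz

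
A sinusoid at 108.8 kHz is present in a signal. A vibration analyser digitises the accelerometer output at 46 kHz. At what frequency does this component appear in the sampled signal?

16.8 kHz

108.8 kHz mod fs = 16.8 kHz.
16.8 kHz ≤ fs/2 = 23 kHz, appears at 16.8 kHz.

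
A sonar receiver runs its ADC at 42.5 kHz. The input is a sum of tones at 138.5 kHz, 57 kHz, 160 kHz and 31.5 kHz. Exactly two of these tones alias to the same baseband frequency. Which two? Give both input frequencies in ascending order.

fs/2 = 21.25 kHz.
138.5 kHz mod fs = 11 kHz.
11 kHz ≤ fs/2 = 21.25 kHz, appears at 11 kHz.
57 kHz mod fs = 14.5 kHz.
14.5 kHz ≤ fs/2 = 21.25 kHz, appears at 14.5 kHz.
160 kHz mod fs = 32.5 kHz.
32.5 kHz > fs/2 = 21.25 kHz, folds to fs − 32.5 kHz = 10 kHz.
31.5 kHz > fs/2 = 21.25 kHz, folds to fs − 31.5 kHz = 11 kHz.
31.5 kHz and 138.5 kHz both map to 11 kHz.

31.5 kHz, 138.5 kHz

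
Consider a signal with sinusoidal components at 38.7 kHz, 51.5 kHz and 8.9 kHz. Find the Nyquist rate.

103 kHz

Highest-frequency component: 51.5 kHz.
Nyquist rate = 2 × 51.5 kHz = 103 kHz.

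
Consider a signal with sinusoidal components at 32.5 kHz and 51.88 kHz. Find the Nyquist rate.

103.76 kHz

Highest-frequency component: 51.88 kHz.
Nyquist rate = 2 × 51.88 kHz = 103.76 kHz.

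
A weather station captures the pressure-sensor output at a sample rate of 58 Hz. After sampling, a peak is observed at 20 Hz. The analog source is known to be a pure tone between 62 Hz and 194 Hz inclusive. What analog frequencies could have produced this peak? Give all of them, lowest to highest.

Frequencies that alias to 20 Hz are k·fs ± 20 Hz for integer k ≥ 0.
k=0: 20 Hz.
k=1: 38 Hz, 78 Hz.
k=2: 96 Hz, 136 Hz.
k=3: 154 Hz, 194 Hz.
k=4: 212 Hz, 252 Hz.
Within [62 Hz, 194 Hz]: 78 Hz, 96 Hz, 136 Hz, 154 Hz, 194 Hz.

78 Hz, 96 Hz, 136 Hz, 154 Hz, 194 Hz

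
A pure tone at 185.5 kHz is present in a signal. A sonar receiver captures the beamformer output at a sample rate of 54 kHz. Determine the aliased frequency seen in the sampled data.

185.5 kHz mod fs = 23.5 kHz.
23.5 kHz ≤ fs/2 = 27 kHz, appears at 23.5 kHz.

23.5 kHz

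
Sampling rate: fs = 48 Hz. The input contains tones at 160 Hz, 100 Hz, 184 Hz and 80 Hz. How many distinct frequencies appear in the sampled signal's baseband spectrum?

fs/2 = 24 Hz.
160 Hz mod fs = 16 Hz.
16 Hz ≤ fs/2 = 24 Hz, appears at 16 Hz.
100 Hz mod fs = 4 Hz.
4 Hz ≤ fs/2 = 24 Hz, appears at 4 Hz.
184 Hz mod fs = 40 Hz.
40 Hz > fs/2 = 24 Hz, folds to fs − 40 Hz = 8 Hz.
80 Hz mod fs = 32 Hz.
32 Hz > fs/2 = 24 Hz, folds to fs − 32 Hz = 16 Hz.
Distinct values: {4 Hz, 8 Hz, 16 Hz} → 3.

3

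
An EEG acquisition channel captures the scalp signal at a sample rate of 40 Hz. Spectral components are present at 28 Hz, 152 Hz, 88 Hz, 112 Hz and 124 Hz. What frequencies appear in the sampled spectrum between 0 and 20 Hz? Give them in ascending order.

fs/2 = 20 Hz.
28 Hz > fs/2 = 20 Hz, folds to fs − 28 Hz = 12 Hz.
152 Hz mod fs = 32 Hz.
32 Hz > fs/2 = 20 Hz, folds to fs − 32 Hz = 8 Hz.
88 Hz mod fs = 8 Hz.
8 Hz ≤ fs/2 = 20 Hz, appears at 8 Hz.
112 Hz mod fs = 32 Hz.
32 Hz > fs/2 = 20 Hz, folds to fs − 32 Hz = 8 Hz.
124 Hz mod fs = 4 Hz.
4 Hz ≤ fs/2 = 20 Hz, appears at 4 Hz.
Distinct values: {4 Hz, 8 Hz, 12 Hz}.

4 Hz, 8 Hz, 12 Hz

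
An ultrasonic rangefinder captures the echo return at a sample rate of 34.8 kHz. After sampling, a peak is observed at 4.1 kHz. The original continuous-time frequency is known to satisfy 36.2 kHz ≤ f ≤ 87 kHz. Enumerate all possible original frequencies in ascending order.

Frequencies that alias to 4.1 kHz are k·fs ± 4.1 kHz for integer k ≥ 0.
k=0: 4.1 kHz.
k=1: 30.7 kHz, 38.9 kHz.
k=2: 65.5 kHz, 73.7 kHz.
k=3: 100.3 kHz, 108.5 kHz.
Within [36.2 kHz, 87 kHz]: 38.9 kHz, 65.5 kHz, 73.7 kHz.

38.9 kHz, 65.5 kHz, 73.7 kHz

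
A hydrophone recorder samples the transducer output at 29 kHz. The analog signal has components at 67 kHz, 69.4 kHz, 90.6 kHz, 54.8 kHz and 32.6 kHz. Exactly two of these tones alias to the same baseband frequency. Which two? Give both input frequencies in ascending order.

fs/2 = 14.5 kHz.
67 kHz mod fs = 9 kHz.
9 kHz ≤ fs/2 = 14.5 kHz, appears at 9 kHz.
69.4 kHz mod fs = 11.4 kHz.
11.4 kHz ≤ fs/2 = 14.5 kHz, appears at 11.4 kHz.
90.6 kHz mod fs = 3.6 kHz.
3.6 kHz ≤ fs/2 = 14.5 kHz, appears at 3.6 kHz.
54.8 kHz mod fs = 25.8 kHz.
25.8 kHz > fs/2 = 14.5 kHz, folds to fs − 25.8 kHz = 3.2 kHz.
32.6 kHz mod fs = 3.6 kHz.
3.6 kHz ≤ fs/2 = 14.5 kHz, appears at 3.6 kHz.
32.6 kHz and 90.6 kHz both map to 3.6 kHz.

32.6 kHz, 90.6 kHz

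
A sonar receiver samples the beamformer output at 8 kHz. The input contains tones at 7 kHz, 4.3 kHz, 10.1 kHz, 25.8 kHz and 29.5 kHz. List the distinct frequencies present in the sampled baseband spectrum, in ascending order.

1 kHz, 1.8 kHz, 2.1 kHz, 2.5 kHz, 3.7 kHz

fs/2 = 4 kHz.
7 kHz > fs/2 = 4 kHz, folds to fs − 7 kHz = 1 kHz.
4.3 kHz > fs/2 = 4 kHz, folds to fs − 4.3 kHz = 3.7 kHz.
10.1 kHz mod fs = 2.1 kHz.
2.1 kHz ≤ fs/2 = 4 kHz, appears at 2.1 kHz.
25.8 kHz mod fs = 1.8 kHz.
1.8 kHz ≤ fs/2 = 4 kHz, appears at 1.8 kHz.
29.5 kHz mod fs = 5.5 kHz.
5.5 kHz > fs/2 = 4 kHz, folds to fs − 5.5 kHz = 2.5 kHz.
Distinct values: {1 kHz, 1.8 kHz, 2.1 kHz, 2.5 kHz, 3.7 kHz}.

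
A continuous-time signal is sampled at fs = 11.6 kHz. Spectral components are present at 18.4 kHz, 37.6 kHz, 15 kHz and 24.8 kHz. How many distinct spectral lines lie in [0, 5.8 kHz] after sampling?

fs/2 = 5.8 kHz.
18.4 kHz mod fs = 6.8 kHz.
6.8 kHz > fs/2 = 5.8 kHz, folds to fs − 6.8 kHz = 4.8 kHz.
37.6 kHz mod fs = 2.8 kHz.
2.8 kHz ≤ fs/2 = 5.8 kHz, appears at 2.8 kHz.
15 kHz mod fs = 3.4 kHz.
3.4 kHz ≤ fs/2 = 5.8 kHz, appears at 3.4 kHz.
24.8 kHz mod fs = 1.6 kHz.
1.6 kHz ≤ fs/2 = 5.8 kHz, appears at 1.6 kHz.
Distinct values: {1.6 kHz, 2.8 kHz, 3.4 kHz, 4.8 kHz} → 4.

4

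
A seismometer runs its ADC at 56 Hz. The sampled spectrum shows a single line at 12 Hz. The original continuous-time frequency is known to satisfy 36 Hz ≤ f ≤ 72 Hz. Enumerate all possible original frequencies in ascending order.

Frequencies that alias to 12 Hz are k·fs ± 12 Hz for integer k ≥ 0.
k=0: 12 Hz.
k=1: 44 Hz, 68 Hz.
k=2: 100 Hz, 124 Hz.
Within [36 Hz, 72 Hz]: 44 Hz, 68 Hz.

44 Hz, 68 Hz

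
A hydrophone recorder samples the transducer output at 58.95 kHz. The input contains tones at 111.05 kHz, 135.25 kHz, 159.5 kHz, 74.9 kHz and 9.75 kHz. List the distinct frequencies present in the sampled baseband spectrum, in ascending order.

fs/2 = 29.475 kHz.
111.05 kHz mod fs = 52.1 kHz.
52.1 kHz > fs/2 = 29.475 kHz, folds to fs − 52.1 kHz = 6.85 kHz.
135.25 kHz mod fs = 17.35 kHz.
17.35 kHz ≤ fs/2 = 29.475 kHz, appears at 17.35 kHz.
159.5 kHz mod fs = 41.6 kHz.
41.6 kHz > fs/2 = 29.475 kHz, folds to fs − 41.6 kHz = 17.35 kHz.
74.9 kHz mod fs = 15.95 kHz.
15.95 kHz ≤ fs/2 = 29.475 kHz, appears at 15.95 kHz.
9.75 kHz ≤ fs/2 = 29.475 kHz, passes unchanged.
Distinct values: {6.85 kHz, 9.75 kHz, 15.95 kHz, 17.35 kHz}.

6.85 kHz, 9.75 kHz, 15.95 kHz, 17.35 kHz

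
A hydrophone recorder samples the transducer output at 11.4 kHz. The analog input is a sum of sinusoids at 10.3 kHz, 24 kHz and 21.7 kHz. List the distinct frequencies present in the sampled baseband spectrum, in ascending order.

fs/2 = 5.7 kHz.
10.3 kHz > fs/2 = 5.7 kHz, folds to fs − 10.3 kHz = 1.1 kHz.
24 kHz mod fs = 1.2 kHz.
1.2 kHz ≤ fs/2 = 5.7 kHz, appears at 1.2 kHz.
21.7 kHz mod fs = 10.3 kHz.
10.3 kHz > fs/2 = 5.7 kHz, folds to fs − 10.3 kHz = 1.1 kHz.
Distinct values: {1.1 kHz, 1.2 kHz}.

1.1 kHz, 1.2 kHz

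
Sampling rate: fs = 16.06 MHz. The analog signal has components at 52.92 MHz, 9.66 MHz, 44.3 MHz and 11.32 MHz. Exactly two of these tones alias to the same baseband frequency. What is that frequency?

4.74 MHz

fs/2 = 8.03 MHz.
52.92 MHz mod fs = 4.74 MHz.
4.74 MHz ≤ fs/2 = 8.03 MHz, appears at 4.74 MHz.
9.66 MHz > fs/2 = 8.03 MHz, folds to fs − 9.66 MHz = 6.4 MHz.
44.3 MHz mod fs = 12.18 MHz.
12.18 MHz > fs/2 = 8.03 MHz, folds to fs − 12.18 MHz = 3.88 MHz.
11.32 MHz > fs/2 = 8.03 MHz, folds to fs − 11.32 MHz = 4.74 MHz.
11.32 MHz and 52.92 MHz both map to 4.74 MHz.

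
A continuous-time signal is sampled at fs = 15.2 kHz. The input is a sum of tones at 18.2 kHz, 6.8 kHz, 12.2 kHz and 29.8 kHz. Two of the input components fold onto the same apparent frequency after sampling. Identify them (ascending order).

12.2 kHz, 18.2 kHz

fs/2 = 7.6 kHz.
18.2 kHz mod fs = 3 kHz.
3 kHz ≤ fs/2 = 7.6 kHz, appears at 3 kHz.
6.8 kHz ≤ fs/2 = 7.6 kHz, passes unchanged.
12.2 kHz > fs/2 = 7.6 kHz, folds to fs − 12.2 kHz = 3 kHz.
29.8 kHz mod fs = 14.6 kHz.
14.6 kHz > fs/2 = 7.6 kHz, folds to fs − 14.6 kHz = 0.6 kHz.
12.2 kHz and 18.2 kHz both map to 3 kHz.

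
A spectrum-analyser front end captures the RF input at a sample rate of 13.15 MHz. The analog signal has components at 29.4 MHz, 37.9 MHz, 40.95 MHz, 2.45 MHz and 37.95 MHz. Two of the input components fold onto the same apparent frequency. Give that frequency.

1.5 MHz

fs/2 = 6.575 MHz.
29.4 MHz mod fs = 3.1 MHz.
3.1 MHz ≤ fs/2 = 6.575 MHz, appears at 3.1 MHz.
37.9 MHz mod fs = 11.6 MHz.
11.6 MHz > fs/2 = 6.575 MHz, folds to fs − 11.6 MHz = 1.55 MHz.
40.95 MHz mod fs = 1.5 MHz.
1.5 MHz ≤ fs/2 = 6.575 MHz, appears at 1.5 MHz.
2.45 MHz ≤ fs/2 = 6.575 MHz, passes unchanged.
37.95 MHz mod fs = 11.65 MHz.
11.65 MHz > fs/2 = 6.575 MHz, folds to fs − 11.65 MHz = 1.5 MHz.
37.95 MHz and 40.95 MHz both map to 1.5 MHz.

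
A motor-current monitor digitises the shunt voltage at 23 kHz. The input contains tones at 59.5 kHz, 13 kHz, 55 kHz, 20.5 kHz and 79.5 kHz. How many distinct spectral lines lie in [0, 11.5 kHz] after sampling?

fs/2 = 11.5 kHz.
59.5 kHz mod fs = 13.5 kHz.
13.5 kHz > fs/2 = 11.5 kHz, folds to fs − 13.5 kHz = 9.5 kHz.
13 kHz > fs/2 = 11.5 kHz, folds to fs − 13 kHz = 10 kHz.
55 kHz mod fs = 9 kHz.
9 kHz ≤ fs/2 = 11.5 kHz, appears at 9 kHz.
20.5 kHz > fs/2 = 11.5 kHz, folds to fs − 20.5 kHz = 2.5 kHz.
79.5 kHz mod fs = 10.5 kHz.
10.5 kHz ≤ fs/2 = 11.5 kHz, appears at 10.5 kHz.
Distinct values: {2.5 kHz, 9 kHz, 9.5 kHz, 10 kHz, 10.5 kHz} → 5.

5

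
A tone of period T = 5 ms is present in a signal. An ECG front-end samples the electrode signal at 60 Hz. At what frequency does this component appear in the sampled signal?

20 Hz

T = 5 ms → f = 1/T = 200 Hz.
200 Hz mod fs = 20 Hz.
20 Hz ≤ fs/2 = 30 Hz, appears at 20 Hz.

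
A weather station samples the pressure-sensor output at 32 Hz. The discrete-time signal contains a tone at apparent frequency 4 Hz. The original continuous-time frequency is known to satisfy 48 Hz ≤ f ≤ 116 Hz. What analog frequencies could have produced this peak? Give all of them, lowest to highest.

60 Hz, 68 Hz, 92 Hz, 100 Hz

Frequencies that alias to 4 Hz are k·fs ± 4 Hz for integer k ≥ 0.
k=0: 4 Hz.
k=1: 28 Hz, 36 Hz.
k=2: 60 Hz, 68 Hz.
k=3: 92 Hz, 100 Hz.
k=4: 124 Hz, 132 Hz.
Within [48 Hz, 116 Hz]: 60 Hz, 68 Hz, 92 Hz, 100 Hz.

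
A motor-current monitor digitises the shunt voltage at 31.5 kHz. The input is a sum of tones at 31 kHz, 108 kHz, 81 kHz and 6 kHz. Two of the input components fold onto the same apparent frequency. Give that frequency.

13.5 kHz

fs/2 = 15.75 kHz.
31 kHz > fs/2 = 15.75 kHz, folds to fs − 31 kHz = 0.5 kHz.
108 kHz mod fs = 13.5 kHz.
13.5 kHz ≤ fs/2 = 15.75 kHz, appears at 13.5 kHz.
81 kHz mod fs = 18 kHz.
18 kHz > fs/2 = 15.75 kHz, folds to fs − 18 kHz = 13.5 kHz.
6 kHz ≤ fs/2 = 15.75 kHz, passes unchanged.
81 kHz and 108 kHz both map to 13.5 kHz.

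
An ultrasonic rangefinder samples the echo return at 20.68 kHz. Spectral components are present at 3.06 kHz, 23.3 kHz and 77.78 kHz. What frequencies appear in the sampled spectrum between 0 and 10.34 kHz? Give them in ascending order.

fs/2 = 10.34 kHz.
3.06 kHz ≤ fs/2 = 10.34 kHz, passes unchanged.
23.3 kHz mod fs = 2.62 kHz.
2.62 kHz ≤ fs/2 = 10.34 kHz, appears at 2.62 kHz.
77.78 kHz mod fs = 15.74 kHz.
15.74 kHz > fs/2 = 10.34 kHz, folds to fs − 15.74 kHz = 4.94 kHz.
Distinct values: {2.62 kHz, 3.06 kHz, 4.94 kHz}.

2.62 kHz, 3.06 kHz, 4.94 kHz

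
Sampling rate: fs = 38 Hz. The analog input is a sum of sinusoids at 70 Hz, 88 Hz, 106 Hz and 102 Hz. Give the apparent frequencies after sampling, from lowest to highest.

fs/2 = 19 Hz.
70 Hz mod fs = 32 Hz.
32 Hz > fs/2 = 19 Hz, folds to fs − 32 Hz = 6 Hz.
88 Hz mod fs = 12 Hz.
12 Hz ≤ fs/2 = 19 Hz, appears at 12 Hz.
106 Hz mod fs = 30 Hz.
30 Hz > fs/2 = 19 Hz, folds to fs − 30 Hz = 8 Hz.
102 Hz mod fs = 26 Hz.
26 Hz > fs/2 = 19 Hz, folds to fs − 26 Hz = 12 Hz.
Distinct values: {6 Hz, 8 Hz, 12 Hz}.

6 Hz, 8 Hz, 12 Hz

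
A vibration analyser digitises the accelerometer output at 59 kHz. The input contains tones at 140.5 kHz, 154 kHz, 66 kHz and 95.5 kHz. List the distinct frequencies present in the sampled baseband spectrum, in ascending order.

fs/2 = 29.5 kHz.
140.5 kHz mod fs = 22.5 kHz.
22.5 kHz ≤ fs/2 = 29.5 kHz, appears at 22.5 kHz.
154 kHz mod fs = 36 kHz.
36 kHz > fs/2 = 29.5 kHz, folds to fs − 36 kHz = 23 kHz.
66 kHz mod fs = 7 kHz.
7 kHz ≤ fs/2 = 29.5 kHz, appears at 7 kHz.
95.5 kHz mod fs = 36.5 kHz.
36.5 kHz > fs/2 = 29.5 kHz, folds to fs − 36.5 kHz = 22.5 kHz.
Distinct values: {7 kHz, 22.5 kHz, 23 kHz}.

7 kHz, 22.5 kHz, 23 kHz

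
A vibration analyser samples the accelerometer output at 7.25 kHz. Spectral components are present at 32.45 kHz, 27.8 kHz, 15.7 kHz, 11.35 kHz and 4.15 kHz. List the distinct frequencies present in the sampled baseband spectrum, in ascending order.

fs/2 = 3.625 kHz.
32.45 kHz mod fs = 3.45 kHz.
3.45 kHz ≤ fs/2 = 3.625 kHz, appears at 3.45 kHz.
27.8 kHz mod fs = 6.05 kHz.
6.05 kHz > fs/2 = 3.625 kHz, folds to fs − 6.05 kHz = 1.2 kHz.
15.7 kHz mod fs = 1.2 kHz.
1.2 kHz ≤ fs/2 = 3.625 kHz, appears at 1.2 kHz.
11.35 kHz mod fs = 4.1 kHz.
4.1 kHz > fs/2 = 3.625 kHz, folds to fs − 4.1 kHz = 3.15 kHz.
4.15 kHz > fs/2 = 3.625 kHz, folds to fs − 4.15 kHz = 3.1 kHz.
Distinct values: {1.2 kHz, 3.1 kHz, 3.15 kHz, 3.45 kHz}.

1.2 kHz, 3.1 kHz, 3.15 kHz, 3.45 kHz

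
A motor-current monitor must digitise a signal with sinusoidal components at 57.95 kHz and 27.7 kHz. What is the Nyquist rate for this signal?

115.9 kHz

Highest-frequency component: 57.95 kHz.
Nyquist rate = 2 × 57.95 kHz = 115.9 kHz.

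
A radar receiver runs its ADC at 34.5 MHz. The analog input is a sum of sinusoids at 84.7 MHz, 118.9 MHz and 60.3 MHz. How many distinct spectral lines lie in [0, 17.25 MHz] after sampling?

3

fs/2 = 17.25 MHz.
84.7 MHz mod fs = 15.7 MHz.
15.7 MHz ≤ fs/2 = 17.25 MHz, appears at 15.7 MHz.
118.9 MHz mod fs = 15.4 MHz.
15.4 MHz ≤ fs/2 = 17.25 MHz, appears at 15.4 MHz.
60.3 MHz mod fs = 25.8 MHz.
25.8 MHz > fs/2 = 17.25 MHz, folds to fs − 25.8 MHz = 8.7 MHz.
Distinct values: {8.7 MHz, 15.4 MHz, 15.7 MHz} → 3.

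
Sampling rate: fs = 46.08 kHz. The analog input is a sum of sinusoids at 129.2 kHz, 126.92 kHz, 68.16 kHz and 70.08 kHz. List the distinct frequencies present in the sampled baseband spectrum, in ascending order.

fs/2 = 23.04 kHz.
129.2 kHz mod fs = 37.04 kHz.
37.04 kHz > fs/2 = 23.04 kHz, folds to fs − 37.04 kHz = 9.04 kHz.
126.92 kHz mod fs = 34.76 kHz.
34.76 kHz > fs/2 = 23.04 kHz, folds to fs − 34.76 kHz = 11.32 kHz.
68.16 kHz mod fs = 22.08 kHz.
22.08 kHz ≤ fs/2 = 23.04 kHz, appears at 22.08 kHz.
70.08 kHz mod fs = 24 kHz.
24 kHz > fs/2 = 23.04 kHz, folds to fs − 24 kHz = 22.08 kHz.
Distinct values: {9.04 kHz, 11.32 kHz, 22.08 kHz}.

9.04 kHz, 11.32 kHz, 22.08 kHz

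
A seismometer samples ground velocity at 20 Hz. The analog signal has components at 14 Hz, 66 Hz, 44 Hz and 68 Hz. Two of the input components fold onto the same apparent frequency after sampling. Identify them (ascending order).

14 Hz, 66 Hz

fs/2 = 10 Hz.
14 Hz > fs/2 = 10 Hz, folds to fs − 14 Hz = 6 Hz.
66 Hz mod fs = 6 Hz.
6 Hz ≤ fs/2 = 10 Hz, appears at 6 Hz.
44 Hz mod fs = 4 Hz.
4 Hz ≤ fs/2 = 10 Hz, appears at 4 Hz.
68 Hz mod fs = 8 Hz.
8 Hz ≤ fs/2 = 10 Hz, appears at 8 Hz.
14 Hz and 66 Hz both map to 6 Hz.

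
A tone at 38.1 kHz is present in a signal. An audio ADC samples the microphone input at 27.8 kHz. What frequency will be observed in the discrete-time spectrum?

38.1 kHz mod fs = 10.3 kHz.
10.3 kHz ≤ fs/2 = 13.9 kHz, appears at 10.3 kHz.

10.3 kHz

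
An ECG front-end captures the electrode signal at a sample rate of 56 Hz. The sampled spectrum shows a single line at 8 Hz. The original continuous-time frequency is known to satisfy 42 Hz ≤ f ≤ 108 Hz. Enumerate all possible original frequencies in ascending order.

48 Hz, 64 Hz, 104 Hz

Frequencies that alias to 8 Hz are k·fs ± 8 Hz for integer k ≥ 0.
k=0: 8 Hz.
k=1: 48 Hz, 64 Hz.
k=2: 104 Hz, 120 Hz.
k=3: 160 Hz, 176 Hz.
Within [42 Hz, 108 Hz]: 48 Hz, 64 Hz, 104 Hz.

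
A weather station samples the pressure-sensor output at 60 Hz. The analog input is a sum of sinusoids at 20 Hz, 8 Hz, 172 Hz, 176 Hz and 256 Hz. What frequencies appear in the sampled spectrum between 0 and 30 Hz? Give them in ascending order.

4 Hz, 8 Hz, 16 Hz, 20 Hz

fs/2 = 30 Hz.
20 Hz ≤ fs/2 = 30 Hz, passes unchanged.
8 Hz ≤ fs/2 = 30 Hz, passes unchanged.
172 Hz mod fs = 52 Hz.
52 Hz > fs/2 = 30 Hz, folds to fs − 52 Hz = 8 Hz.
176 Hz mod fs = 56 Hz.
56 Hz > fs/2 = 30 Hz, folds to fs − 56 Hz = 4 Hz.
256 Hz mod fs = 16 Hz.
16 Hz ≤ fs/2 = 30 Hz, appears at 16 Hz.
Distinct values: {4 Hz, 8 Hz, 16 Hz, 20 Hz}.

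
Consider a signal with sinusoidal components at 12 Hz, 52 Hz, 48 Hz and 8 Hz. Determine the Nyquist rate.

104 Hz

Highest-frequency component: 52 Hz.
Nyquist rate = 2 × 52 Hz = 104 Hz.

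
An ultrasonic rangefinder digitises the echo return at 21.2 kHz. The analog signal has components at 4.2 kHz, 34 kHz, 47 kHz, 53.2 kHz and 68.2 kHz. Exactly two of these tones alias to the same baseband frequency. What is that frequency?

fs/2 = 10.6 kHz.
4.2 kHz ≤ fs/2 = 10.6 kHz, passes unchanged.
34 kHz mod fs = 12.8 kHz.
12.8 kHz > fs/2 = 10.6 kHz, folds to fs − 12.8 kHz = 8.4 kHz.
47 kHz mod fs = 4.6 kHz.
4.6 kHz ≤ fs/2 = 10.6 kHz, appears at 4.6 kHz.
53.2 kHz mod fs = 10.8 kHz.
10.8 kHz > fs/2 = 10.6 kHz, folds to fs − 10.8 kHz = 10.4 kHz.
68.2 kHz mod fs = 4.6 kHz.
4.6 kHz ≤ fs/2 = 10.6 kHz, appears at 4.6 kHz.
47 kHz and 68.2 kHz both map to 4.6 kHz.

4.6 kHz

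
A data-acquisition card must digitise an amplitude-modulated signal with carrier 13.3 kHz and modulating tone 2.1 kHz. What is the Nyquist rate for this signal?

AM sidebands sit at fc ± fm = 11.2 kHz and 15.4 kHz.
Highest-frequency component: 15.4 kHz.
Nyquist rate = 2 × 15.4 kHz = 30.8 kHz.

30.8 kHz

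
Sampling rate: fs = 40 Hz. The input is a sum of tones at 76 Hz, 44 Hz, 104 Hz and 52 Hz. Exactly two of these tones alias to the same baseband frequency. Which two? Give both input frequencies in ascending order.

44 Hz, 76 Hz

fs/2 = 20 Hz.
76 Hz mod fs = 36 Hz.
36 Hz > fs/2 = 20 Hz, folds to fs − 36 Hz = 4 Hz.
44 Hz mod fs = 4 Hz.
4 Hz ≤ fs/2 = 20 Hz, appears at 4 Hz.
104 Hz mod fs = 24 Hz.
24 Hz > fs/2 = 20 Hz, folds to fs − 24 Hz = 16 Hz.
52 Hz mod fs = 12 Hz.
12 Hz ≤ fs/2 = 20 Hz, appears at 12 Hz.
44 Hz and 76 Hz both map to 4 Hz.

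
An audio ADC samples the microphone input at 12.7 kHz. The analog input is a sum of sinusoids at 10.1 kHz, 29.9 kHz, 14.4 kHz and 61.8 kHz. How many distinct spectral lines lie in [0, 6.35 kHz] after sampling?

fs/2 = 6.35 kHz.
10.1 kHz > fs/2 = 6.35 kHz, folds to fs − 10.1 kHz = 2.6 kHz.
29.9 kHz mod fs = 4.5 kHz.
4.5 kHz ≤ fs/2 = 6.35 kHz, appears at 4.5 kHz.
14.4 kHz mod fs = 1.7 kHz.
1.7 kHz ≤ fs/2 = 6.35 kHz, appears at 1.7 kHz.
61.8 kHz mod fs = 11 kHz.
11 kHz > fs/2 = 6.35 kHz, folds to fs − 11 kHz = 1.7 kHz.
Distinct values: {1.7 kHz, 2.6 kHz, 4.5 kHz} → 3.

3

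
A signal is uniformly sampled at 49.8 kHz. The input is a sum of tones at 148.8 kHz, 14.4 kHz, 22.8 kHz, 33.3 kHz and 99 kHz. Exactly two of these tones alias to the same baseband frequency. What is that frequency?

0.6 kHz

fs/2 = 24.9 kHz.
148.8 kHz mod fs = 49.2 kHz.
49.2 kHz > fs/2 = 24.9 kHz, folds to fs − 49.2 kHz = 0.6 kHz.
14.4 kHz ≤ fs/2 = 24.9 kHz, passes unchanged.
22.8 kHz ≤ fs/2 = 24.9 kHz, passes unchanged.
33.3 kHz > fs/2 = 24.9 kHz, folds to fs − 33.3 kHz = 16.5 kHz.
99 kHz mod fs = 49.2 kHz.
49.2 kHz > fs/2 = 24.9 kHz, folds to fs − 49.2 kHz = 0.6 kHz.
99 kHz and 148.8 kHz both map to 0.6 kHz.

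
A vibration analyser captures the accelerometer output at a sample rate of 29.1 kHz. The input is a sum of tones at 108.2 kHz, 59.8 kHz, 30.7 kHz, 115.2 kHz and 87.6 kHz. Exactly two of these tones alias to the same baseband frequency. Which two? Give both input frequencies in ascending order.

30.7 kHz, 59.8 kHz

fs/2 = 14.55 kHz.
108.2 kHz mod fs = 20.9 kHz.
20.9 kHz > fs/2 = 14.55 kHz, folds to fs − 20.9 kHz = 8.2 kHz.
59.8 kHz mod fs = 1.6 kHz.
1.6 kHz ≤ fs/2 = 14.55 kHz, appears at 1.6 kHz.
30.7 kHz mod fs = 1.6 kHz.
1.6 kHz ≤ fs/2 = 14.55 kHz, appears at 1.6 kHz.
115.2 kHz mod fs = 27.9 kHz.
27.9 kHz > fs/2 = 14.55 kHz, folds to fs − 27.9 kHz = 1.2 kHz.
87.6 kHz mod fs = 0.3 kHz.
0.3 kHz ≤ fs/2 = 14.55 kHz, appears at 0.3 kHz.
30.7 kHz and 59.8 kHz both map to 1.6 kHz.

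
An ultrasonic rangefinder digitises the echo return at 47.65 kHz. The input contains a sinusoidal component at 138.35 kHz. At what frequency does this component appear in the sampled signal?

4.6 kHz

138.35 kHz mod fs = 43.05 kHz.
43.05 kHz > fs/2 = 23.825 kHz, folds to fs − 43.05 kHz = 4.6 kHz.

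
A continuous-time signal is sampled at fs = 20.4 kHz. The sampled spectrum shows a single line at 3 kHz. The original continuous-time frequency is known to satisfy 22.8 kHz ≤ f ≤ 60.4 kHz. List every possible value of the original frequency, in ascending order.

23.4 kHz, 37.8 kHz, 43.8 kHz, 58.2 kHz

Frequencies that alias to 3 kHz are k·fs ± 3 kHz for integer k ≥ 0.
k=0: 3 kHz.
k=1: 17.4 kHz, 23.4 kHz.
k=2: 37.8 kHz, 43.8 kHz.
k=3: 58.2 kHz, 64.2 kHz.
k=4: 78.6 kHz, 84.6 kHz.
Within [22.8 kHz, 60.4 kHz]: 23.4 kHz, 37.8 kHz, 43.8 kHz, 58.2 kHz.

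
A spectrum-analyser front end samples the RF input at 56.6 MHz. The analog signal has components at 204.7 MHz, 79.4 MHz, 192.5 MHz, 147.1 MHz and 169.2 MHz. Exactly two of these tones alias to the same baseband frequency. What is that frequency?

fs/2 = 28.3 MHz.
204.7 MHz mod fs = 34.9 MHz.
34.9 MHz > fs/2 = 28.3 MHz, folds to fs − 34.9 MHz = 21.7 MHz.
79.4 MHz mod fs = 22.8 MHz.
22.8 MHz ≤ fs/2 = 28.3 MHz, appears at 22.8 MHz.
192.5 MHz mod fs = 22.7 MHz.
22.7 MHz ≤ fs/2 = 28.3 MHz, appears at 22.7 MHz.
147.1 MHz mod fs = 33.9 MHz.
33.9 MHz > fs/2 = 28.3 MHz, folds to fs − 33.9 MHz = 22.7 MHz.
169.2 MHz mod fs = 56 MHz.
56 MHz > fs/2 = 28.3 MHz, folds to fs − 56 MHz = 0.6 MHz.
147.1 MHz and 192.5 MHz both map to 22.7 MHz.

22.7 MHz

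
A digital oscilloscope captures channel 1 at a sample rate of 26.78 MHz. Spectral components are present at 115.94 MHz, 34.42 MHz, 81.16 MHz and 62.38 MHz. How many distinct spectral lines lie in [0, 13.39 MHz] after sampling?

3

fs/2 = 13.39 MHz.
115.94 MHz mod fs = 8.82 MHz.
8.82 MHz ≤ fs/2 = 13.39 MHz, appears at 8.82 MHz.
34.42 MHz mod fs = 7.64 MHz.
7.64 MHz ≤ fs/2 = 13.39 MHz, appears at 7.64 MHz.
81.16 MHz mod fs = 0.82 MHz.
0.82 MHz ≤ fs/2 = 13.39 MHz, appears at 0.82 MHz.
62.38 MHz mod fs = 8.82 MHz.
8.82 MHz ≤ fs/2 = 13.39 MHz, appears at 8.82 MHz.
Distinct values: {0.82 MHz, 7.64 MHz, 8.82 MHz} → 3.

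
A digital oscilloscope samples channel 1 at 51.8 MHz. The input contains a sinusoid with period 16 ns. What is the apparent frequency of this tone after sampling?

10.7 MHz

T = 16 ns → f = 1/T = 62.5 MHz.
62.5 MHz mod fs = 10.7 MHz.
10.7 MHz ≤ fs/2 = 25.9 MHz, appears at 10.7 MHz.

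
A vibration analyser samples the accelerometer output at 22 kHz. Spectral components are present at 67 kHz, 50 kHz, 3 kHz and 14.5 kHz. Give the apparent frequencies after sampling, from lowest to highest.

fs/2 = 11 kHz.
67 kHz mod fs = 1 kHz.
1 kHz ≤ fs/2 = 11 kHz, appears at 1 kHz.
50 kHz mod fs = 6 kHz.
6 kHz ≤ fs/2 = 11 kHz, appears at 6 kHz.
3 kHz ≤ fs/2 = 11 kHz, passes unchanged.
14.5 kHz > fs/2 = 11 kHz, folds to fs − 14.5 kHz = 7.5 kHz.
Distinct values: {1 kHz, 3 kHz, 6 kHz, 7.5 kHz}.

1 kHz, 3 kHz, 6 kHz, 7.5 kHz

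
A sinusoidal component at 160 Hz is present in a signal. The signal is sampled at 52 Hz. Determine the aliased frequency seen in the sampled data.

160 Hz mod fs = 4 Hz.
4 Hz ≤ fs/2 = 26 Hz, appears at 4 Hz.

4 Hz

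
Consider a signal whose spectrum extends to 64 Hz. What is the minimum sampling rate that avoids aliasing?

Nyquist rate = 2 × 64 Hz = 128 Hz.

128 Hz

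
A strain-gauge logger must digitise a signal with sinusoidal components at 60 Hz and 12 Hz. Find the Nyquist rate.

Highest-frequency component: 60 Hz.
Nyquist rate = 2 × 60 Hz = 120 Hz.

120 Hz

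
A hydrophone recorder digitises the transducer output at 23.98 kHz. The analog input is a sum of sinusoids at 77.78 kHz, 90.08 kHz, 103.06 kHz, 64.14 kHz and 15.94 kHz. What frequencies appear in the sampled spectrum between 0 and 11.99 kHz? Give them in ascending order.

5.84 kHz, 7.14 kHz, 7.8 kHz, 8.04 kHz

fs/2 = 11.99 kHz.
77.78 kHz mod fs = 5.84 kHz.
5.84 kHz ≤ fs/2 = 11.99 kHz, appears at 5.84 kHz.
90.08 kHz mod fs = 18.14 kHz.
18.14 kHz > fs/2 = 11.99 kHz, folds to fs − 18.14 kHz = 5.84 kHz.
103.06 kHz mod fs = 7.14 kHz.
7.14 kHz ≤ fs/2 = 11.99 kHz, appears at 7.14 kHz.
64.14 kHz mod fs = 16.18 kHz.
16.18 kHz > fs/2 = 11.99 kHz, folds to fs − 16.18 kHz = 7.8 kHz.
15.94 kHz > fs/2 = 11.99 kHz, folds to fs − 15.94 kHz = 8.04 kHz.
Distinct values: {5.84 kHz, 7.14 kHz, 7.8 kHz, 8.04 kHz}.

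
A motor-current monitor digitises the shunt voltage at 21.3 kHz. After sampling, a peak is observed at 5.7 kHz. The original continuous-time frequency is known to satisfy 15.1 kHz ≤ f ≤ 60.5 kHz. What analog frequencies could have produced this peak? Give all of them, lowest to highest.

Frequencies that alias to 5.7 kHz are k·fs ± 5.7 kHz for integer k ≥ 0.
k=0: 5.7 kHz.
k=1: 15.6 kHz, 27 kHz.
k=2: 36.9 kHz, 48.3 kHz.
k=3: 58.2 kHz, 69.6 kHz.
k=4: 79.5 kHz, 90.9 kHz.
Within [15.1 kHz, 60.5 kHz]: 15.6 kHz, 27 kHz, 36.9 kHz, 48.3 kHz, 58.2 kHz.

15.6 kHz, 27 kHz, 36.9 kHz, 48.3 kHz, 58.2 kHz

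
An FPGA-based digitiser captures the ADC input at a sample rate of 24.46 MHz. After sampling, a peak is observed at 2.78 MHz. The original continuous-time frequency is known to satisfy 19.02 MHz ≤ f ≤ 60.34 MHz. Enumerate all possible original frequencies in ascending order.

21.68 MHz, 27.24 MHz, 46.14 MHz, 51.7 MHz

Frequencies that alias to 2.78 MHz are k·fs ± 2.78 MHz for integer k ≥ 0.
k=0: 2.78 MHz.
k=1: 21.68 MHz, 27.24 MHz.
k=2: 46.14 MHz, 51.7 MHz.
k=3: 70.6 MHz, 76.16 MHz.
Within [19.02 MHz, 60.34 MHz]: 21.68 MHz, 27.24 MHz, 46.14 MHz, 51.7 MHz.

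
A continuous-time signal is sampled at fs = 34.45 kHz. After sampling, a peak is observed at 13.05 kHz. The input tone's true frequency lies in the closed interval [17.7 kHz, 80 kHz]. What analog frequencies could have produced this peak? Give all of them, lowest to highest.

21.4 kHz, 47.5 kHz, 55.85 kHz

Frequencies that alias to 13.05 kHz are k·fs ± 13.05 kHz for integer k ≥ 0.
k=0: 13.05 kHz.
k=1: 21.4 kHz, 47.5 kHz.
k=2: 55.85 kHz, 81.95 kHz.
k=3: 90.3 kHz, 116.4 kHz.
Within [17.7 kHz, 80 kHz]: 21.4 kHz, 47.5 kHz, 55.85 kHz.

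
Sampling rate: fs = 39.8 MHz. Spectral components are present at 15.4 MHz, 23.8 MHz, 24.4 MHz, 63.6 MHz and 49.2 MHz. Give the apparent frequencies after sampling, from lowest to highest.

fs/2 = 19.9 MHz.
15.4 MHz ≤ fs/2 = 19.9 MHz, passes unchanged.
23.8 MHz > fs/2 = 19.9 MHz, folds to fs − 23.8 MHz = 16 MHz.
24.4 MHz > fs/2 = 19.9 MHz, folds to fs − 24.4 MHz = 15.4 MHz.
63.6 MHz mod fs = 23.8 MHz.
23.8 MHz > fs/2 = 19.9 MHz, folds to fs − 23.8 MHz = 16 MHz.
49.2 MHz mod fs = 9.4 MHz.
9.4 MHz ≤ fs/2 = 19.9 MHz, appears at 9.4 MHz.
Distinct values: {9.4 MHz, 15.4 MHz, 16 MHz}.

9.4 MHz, 15.4 MHz, 16 MHz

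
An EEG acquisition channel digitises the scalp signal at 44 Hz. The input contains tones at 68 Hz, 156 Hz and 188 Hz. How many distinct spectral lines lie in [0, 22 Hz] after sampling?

2

fs/2 = 22 Hz.
68 Hz mod fs = 24 Hz.
24 Hz > fs/2 = 22 Hz, folds to fs − 24 Hz = 20 Hz.
156 Hz mod fs = 24 Hz.
24 Hz > fs/2 = 22 Hz, folds to fs − 24 Hz = 20 Hz.
188 Hz mod fs = 12 Hz.
12 Hz ≤ fs/2 = 22 Hz, appears at 12 Hz.
Distinct values: {12 Hz, 20 Hz} → 2.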